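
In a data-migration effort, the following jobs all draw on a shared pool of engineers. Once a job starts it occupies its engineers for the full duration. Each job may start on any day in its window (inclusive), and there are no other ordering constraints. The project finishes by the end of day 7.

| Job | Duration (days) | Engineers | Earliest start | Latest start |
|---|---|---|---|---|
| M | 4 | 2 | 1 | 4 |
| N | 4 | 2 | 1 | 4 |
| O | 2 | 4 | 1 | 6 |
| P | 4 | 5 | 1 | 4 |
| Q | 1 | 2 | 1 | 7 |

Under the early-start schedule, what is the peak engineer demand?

Early-start schedule: M@1, N@1, O@1, P@1, Q@1.
Load per day: day 1: 15, day 2: 13, day 3: 9, day 4: 9, day 5: 0, day 6: 0, day 7: 0.
Peak is 15.

15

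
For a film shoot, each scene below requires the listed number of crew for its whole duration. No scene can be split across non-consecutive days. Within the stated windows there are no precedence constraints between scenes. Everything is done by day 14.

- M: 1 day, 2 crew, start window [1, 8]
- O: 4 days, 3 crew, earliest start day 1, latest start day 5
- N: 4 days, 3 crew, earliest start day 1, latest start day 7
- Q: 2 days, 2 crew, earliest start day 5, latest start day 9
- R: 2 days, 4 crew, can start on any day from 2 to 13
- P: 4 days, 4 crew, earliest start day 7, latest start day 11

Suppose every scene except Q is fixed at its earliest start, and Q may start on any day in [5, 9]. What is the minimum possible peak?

Q@5: d1:8  d2:10  d3:10  d4:6  d5:2  d6:2  d7:4  d8:4  d9:4  d10:4  d11:0  d12:0  d13:0  d14:0 → peak 10
Q@6: d1:8  d2:10  d3:10  d4:6  d5:0  d6:2  d7:6  d8:4  d9:4  d10:4  d11:0  d12:0  d13:0  d14:0 → peak 10
Q@7: d1:8  d2:10  d3:10  d4:6  d5:0  d6:0  d7:6  d8:6  d9:4  d10:4  d11:0  d12:0  d13:0  d14:0 → peak 10
Q@8: d1:8  d2:10  d3:10  d4:6  d5:0  d6:0  d7:4  d8:6  d9:6  d10:4  d11:0  d12:0  d13:0  d14:0 → peak 10
Q@9: d1:8  d2:10  d3:10  d4:6  d5:0  d6:0  d7:4  d8:4  d9:6  d10:6  d11:0  d12:0  d13:0  d14:0 → peak 10
Best is Q@5, peak 10.

10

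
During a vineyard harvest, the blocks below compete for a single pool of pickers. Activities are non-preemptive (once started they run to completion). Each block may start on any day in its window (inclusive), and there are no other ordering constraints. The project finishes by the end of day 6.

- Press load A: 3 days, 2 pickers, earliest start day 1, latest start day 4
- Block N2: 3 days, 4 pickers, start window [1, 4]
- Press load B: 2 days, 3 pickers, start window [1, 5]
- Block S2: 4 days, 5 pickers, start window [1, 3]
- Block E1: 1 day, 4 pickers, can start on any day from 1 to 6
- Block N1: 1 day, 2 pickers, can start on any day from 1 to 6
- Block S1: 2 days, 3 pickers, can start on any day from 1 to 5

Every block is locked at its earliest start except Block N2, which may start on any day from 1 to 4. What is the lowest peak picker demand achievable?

19

Block N2@1: d1:23  d2:17  d3:11  d4:5  d5:0  d6:0 → peak 23
Block N2@2: d1:19  d2:17  d3:11  d4:9  d5:0  d6:0 → peak 19
Block N2@3: d1:19  d2:13  d3:11  d4:9  d5:4  d6:0 → peak 19
Block N2@4: d1:19  d2:13  d3:7  d4:9  d5:4  d6:4 → peak 19
Best is Block N2@2, peak 19.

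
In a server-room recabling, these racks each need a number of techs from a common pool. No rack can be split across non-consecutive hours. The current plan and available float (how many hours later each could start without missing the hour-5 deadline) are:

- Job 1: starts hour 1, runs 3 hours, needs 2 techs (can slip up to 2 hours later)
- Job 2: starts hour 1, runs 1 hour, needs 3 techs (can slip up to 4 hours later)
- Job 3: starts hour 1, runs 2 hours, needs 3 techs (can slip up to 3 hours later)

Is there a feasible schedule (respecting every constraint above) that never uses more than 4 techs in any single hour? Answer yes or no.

The minimum achievable peak is 5; 4 < 5, so no feasible schedule stays within the cap.

no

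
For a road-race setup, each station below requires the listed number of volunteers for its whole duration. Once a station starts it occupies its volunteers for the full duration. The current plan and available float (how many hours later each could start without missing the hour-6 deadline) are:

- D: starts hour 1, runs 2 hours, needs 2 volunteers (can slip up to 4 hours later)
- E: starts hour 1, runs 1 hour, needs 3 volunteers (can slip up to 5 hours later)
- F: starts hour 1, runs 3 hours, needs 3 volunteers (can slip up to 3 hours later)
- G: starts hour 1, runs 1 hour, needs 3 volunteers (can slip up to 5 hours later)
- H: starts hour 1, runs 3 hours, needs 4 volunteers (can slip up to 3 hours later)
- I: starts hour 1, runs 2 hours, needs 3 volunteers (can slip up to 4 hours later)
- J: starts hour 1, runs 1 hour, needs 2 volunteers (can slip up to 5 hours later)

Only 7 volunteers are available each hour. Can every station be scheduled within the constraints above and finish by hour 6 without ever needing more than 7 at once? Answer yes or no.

yes

Schedule D@1, E@1, F@2, G@3, H@4, I@5, J@1: h1:7  h2:5  h3:6  h4:7  h5:7  h6:7 — peak 7 ≤ 7.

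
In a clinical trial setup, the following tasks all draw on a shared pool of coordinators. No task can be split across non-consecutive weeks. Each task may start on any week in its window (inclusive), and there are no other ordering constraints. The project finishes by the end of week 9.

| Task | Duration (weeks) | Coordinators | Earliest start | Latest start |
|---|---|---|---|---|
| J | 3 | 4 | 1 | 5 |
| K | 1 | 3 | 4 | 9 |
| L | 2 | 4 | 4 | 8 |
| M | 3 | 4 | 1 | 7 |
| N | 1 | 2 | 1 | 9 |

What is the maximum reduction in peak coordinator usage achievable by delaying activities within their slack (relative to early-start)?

5

Early-start peak: w1:10  w2:8  w3:8  w4:7  w5:4  w6:0  w7:0  w8:0  w9:0 ⇒ 10.
Leveled (J@1, K@4, L@5, M@7, N@4): w1:4  w2:4  w3:4  w4:5  w5:4  w6:4  w7:4  w8:4  w9:4 ⇒ 5.
Reduction 10 − 5 = 5.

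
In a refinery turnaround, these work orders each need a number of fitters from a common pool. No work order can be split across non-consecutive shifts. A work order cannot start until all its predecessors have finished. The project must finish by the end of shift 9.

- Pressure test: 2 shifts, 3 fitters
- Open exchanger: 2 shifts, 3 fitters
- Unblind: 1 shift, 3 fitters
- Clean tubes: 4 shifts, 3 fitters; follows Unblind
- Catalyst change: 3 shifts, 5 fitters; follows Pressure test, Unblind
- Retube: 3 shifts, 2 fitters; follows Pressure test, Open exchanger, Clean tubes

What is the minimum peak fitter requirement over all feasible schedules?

Early-start (Pressure test@1, Open exchanger@1, Unblind@1, Clean tubes@2, Catalyst change@3, Retube@6) gives peak 9: s1:9  s2:9  s3:8  s4:8  s5:8  s6:2  s7:2  s8:2  s9:0.
Shift Open exchanger→2, Clean tubes→3, Catalyst change→7, Retube→7.
Schedule Pressure test@1, Open exchanger@2, Unblind@1, Clean tubes@3, Catalyst change@7, Retube@7: s1:6  s2:6  s3:6  s4:3  s5:3  s6:3  s7:7  s8:7  s9:7 — peak 7.

7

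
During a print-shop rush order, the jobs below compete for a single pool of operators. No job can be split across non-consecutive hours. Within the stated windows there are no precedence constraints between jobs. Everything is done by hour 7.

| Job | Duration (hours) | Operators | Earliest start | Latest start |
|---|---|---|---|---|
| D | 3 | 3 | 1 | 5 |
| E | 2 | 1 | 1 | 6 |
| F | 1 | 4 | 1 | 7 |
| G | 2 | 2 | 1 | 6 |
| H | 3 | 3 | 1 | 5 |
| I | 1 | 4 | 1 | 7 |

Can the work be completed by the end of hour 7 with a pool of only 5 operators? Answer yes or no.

The minimum achievable peak is 6; 5 < 6, so no feasible schedule stays within the cap.

no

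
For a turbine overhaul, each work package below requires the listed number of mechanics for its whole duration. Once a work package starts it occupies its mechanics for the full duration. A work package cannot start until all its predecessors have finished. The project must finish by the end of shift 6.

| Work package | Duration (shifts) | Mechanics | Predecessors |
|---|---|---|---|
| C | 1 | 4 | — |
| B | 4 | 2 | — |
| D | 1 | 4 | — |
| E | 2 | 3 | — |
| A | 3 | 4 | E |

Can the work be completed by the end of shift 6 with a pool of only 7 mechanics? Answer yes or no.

Schedule C@1, B@2, D@3, E@1, A@4: s1:7  s2:5  s3:6  s4:6  s5:6  s6:4 — peak 7 ≤ 7.

yes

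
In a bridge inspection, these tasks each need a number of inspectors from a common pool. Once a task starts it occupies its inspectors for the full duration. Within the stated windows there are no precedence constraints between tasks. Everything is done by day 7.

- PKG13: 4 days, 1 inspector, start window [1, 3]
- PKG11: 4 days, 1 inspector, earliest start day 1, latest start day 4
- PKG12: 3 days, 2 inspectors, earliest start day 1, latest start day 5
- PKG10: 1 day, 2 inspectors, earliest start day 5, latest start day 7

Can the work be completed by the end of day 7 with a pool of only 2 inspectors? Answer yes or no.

no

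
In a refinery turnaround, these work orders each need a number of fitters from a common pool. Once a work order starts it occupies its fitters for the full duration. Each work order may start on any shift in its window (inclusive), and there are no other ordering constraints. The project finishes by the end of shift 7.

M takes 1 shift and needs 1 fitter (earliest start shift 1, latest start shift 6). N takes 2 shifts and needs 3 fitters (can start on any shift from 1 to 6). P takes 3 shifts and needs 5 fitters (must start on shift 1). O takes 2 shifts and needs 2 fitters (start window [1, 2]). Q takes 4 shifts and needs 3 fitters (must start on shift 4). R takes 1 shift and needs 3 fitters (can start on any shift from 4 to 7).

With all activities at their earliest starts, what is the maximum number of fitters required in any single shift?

11

Early-start schedule: M@1, N@1, P@1, O@1, Q@4, R@4.
Load per shift: shift 1: 11, shift 2: 10, shift 3: 5, shift 4: 6, shift 5: 3, shift 6: 3, shift 7: 3.
Peak is 11.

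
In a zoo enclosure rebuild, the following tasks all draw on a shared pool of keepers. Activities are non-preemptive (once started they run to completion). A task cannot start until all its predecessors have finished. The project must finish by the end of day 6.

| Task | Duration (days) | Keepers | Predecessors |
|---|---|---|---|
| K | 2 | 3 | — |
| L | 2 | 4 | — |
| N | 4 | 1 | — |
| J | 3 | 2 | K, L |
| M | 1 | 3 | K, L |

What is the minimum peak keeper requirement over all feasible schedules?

7

Early-start (K@1, L@1, N@1, J@3, M@3) gives peak 8: d1:8  d2:8  d3:6  d4:3  d5:2  d6:0.
Shift N→3.
Schedule K@1, L@1, N@3, J@3, M@3: d1:7  d2:7  d3:6  d4:3  d5:3  d6:1 — peak 7.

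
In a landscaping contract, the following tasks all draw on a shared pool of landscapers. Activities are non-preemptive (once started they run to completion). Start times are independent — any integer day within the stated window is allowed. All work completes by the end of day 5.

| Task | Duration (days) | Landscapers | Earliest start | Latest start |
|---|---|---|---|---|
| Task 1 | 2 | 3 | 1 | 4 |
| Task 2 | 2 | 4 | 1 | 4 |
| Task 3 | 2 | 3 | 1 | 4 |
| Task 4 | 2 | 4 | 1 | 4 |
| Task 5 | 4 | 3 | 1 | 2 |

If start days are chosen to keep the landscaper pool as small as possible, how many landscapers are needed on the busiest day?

Early-start (Task 1@1, Task 2@1, Task 3@1, Task 4@1, Task 5@1) gives peak 17: d1:17  d2:17  d3:3  d4:3  d5:0.
Shift Task 3→3, Task 4→3.
Schedule Task 1@1, Task 2@1, Task 3@3, Task 4@3, Task 5@1: d1:10  d2:10  d3:10  d4:10  d5:0 — peak 10.

10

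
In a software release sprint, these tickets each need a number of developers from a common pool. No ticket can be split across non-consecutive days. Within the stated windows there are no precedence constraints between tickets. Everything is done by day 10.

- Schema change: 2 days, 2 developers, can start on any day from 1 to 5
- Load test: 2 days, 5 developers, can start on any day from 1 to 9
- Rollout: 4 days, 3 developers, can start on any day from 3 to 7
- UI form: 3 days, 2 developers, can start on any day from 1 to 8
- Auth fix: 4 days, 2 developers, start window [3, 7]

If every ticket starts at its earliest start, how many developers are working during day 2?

At early start, day 2 has: Schema change, Load test, UI form.
Demand: 2 + 5 + 2 = 9.

9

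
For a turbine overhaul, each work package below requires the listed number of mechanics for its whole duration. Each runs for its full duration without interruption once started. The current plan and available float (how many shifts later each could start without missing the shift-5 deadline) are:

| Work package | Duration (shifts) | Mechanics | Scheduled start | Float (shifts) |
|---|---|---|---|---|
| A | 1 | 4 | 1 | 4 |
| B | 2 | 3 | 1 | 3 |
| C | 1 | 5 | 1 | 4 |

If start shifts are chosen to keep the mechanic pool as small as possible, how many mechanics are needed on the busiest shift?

Early-start (A@1, B@1, C@1) gives peak 12: s1:12  s2:3  s3:0  s4:0  s5:0.
Shift B→2, C→4.
Schedule A@1, B@2, C@4: s1:4  s2:3  s3:3  s4:5  s5:0 — peak 5.

5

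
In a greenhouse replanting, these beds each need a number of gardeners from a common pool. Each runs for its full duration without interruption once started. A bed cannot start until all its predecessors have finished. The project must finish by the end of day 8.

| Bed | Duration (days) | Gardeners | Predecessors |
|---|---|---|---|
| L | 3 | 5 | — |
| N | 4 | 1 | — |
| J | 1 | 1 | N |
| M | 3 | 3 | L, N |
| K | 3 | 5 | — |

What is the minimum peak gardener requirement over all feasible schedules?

8

Early-start (L@1, N@1, J@5, M@5, K@1) gives peak 11: d1:11  d2:11  d3:11  d4:1  d5:4  d6:3  d7:3  d8:0.
Shift K→6.
Schedule L@1, N@1, J@5, M@5, K@6: d1:6  d2:6  d3:6  d4:1  d5:4  d6:8  d7:8  d8:5 — peak 8.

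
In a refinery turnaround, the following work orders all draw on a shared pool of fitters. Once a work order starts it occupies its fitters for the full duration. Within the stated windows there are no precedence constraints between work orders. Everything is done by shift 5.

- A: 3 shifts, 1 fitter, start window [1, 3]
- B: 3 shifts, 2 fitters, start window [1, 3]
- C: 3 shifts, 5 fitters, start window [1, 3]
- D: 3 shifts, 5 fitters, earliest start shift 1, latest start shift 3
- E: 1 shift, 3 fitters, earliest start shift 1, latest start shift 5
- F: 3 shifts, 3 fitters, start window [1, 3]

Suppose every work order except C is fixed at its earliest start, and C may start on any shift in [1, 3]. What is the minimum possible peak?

16

C@1: s1:19  s2:16  s3:16  s4:0  s5:0 → peak 19
C@2: s1:14  s2:16  s3:16  s4:5  s5:0 → peak 16
C@3: s1:14  s2:11  s3:16  s4:5  s5:5 → peak 16
Best is C@2, peak 16.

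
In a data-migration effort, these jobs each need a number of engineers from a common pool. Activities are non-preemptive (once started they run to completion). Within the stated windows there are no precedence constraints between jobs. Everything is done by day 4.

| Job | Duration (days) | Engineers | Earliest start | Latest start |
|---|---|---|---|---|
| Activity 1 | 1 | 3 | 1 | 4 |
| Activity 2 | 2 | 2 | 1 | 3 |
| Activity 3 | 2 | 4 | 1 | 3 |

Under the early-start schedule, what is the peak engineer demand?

Early-start schedule: Activity 1@1, Activity 2@1, Activity 3@1.
Load per day: day 1: 9, day 2: 6, day 3: 0, day 4: 0.
Peak is 9.

9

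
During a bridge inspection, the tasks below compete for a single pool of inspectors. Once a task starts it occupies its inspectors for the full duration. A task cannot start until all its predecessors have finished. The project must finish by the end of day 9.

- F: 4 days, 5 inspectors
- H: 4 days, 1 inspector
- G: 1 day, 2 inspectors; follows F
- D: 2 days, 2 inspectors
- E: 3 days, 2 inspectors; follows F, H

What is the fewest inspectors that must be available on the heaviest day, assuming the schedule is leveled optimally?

6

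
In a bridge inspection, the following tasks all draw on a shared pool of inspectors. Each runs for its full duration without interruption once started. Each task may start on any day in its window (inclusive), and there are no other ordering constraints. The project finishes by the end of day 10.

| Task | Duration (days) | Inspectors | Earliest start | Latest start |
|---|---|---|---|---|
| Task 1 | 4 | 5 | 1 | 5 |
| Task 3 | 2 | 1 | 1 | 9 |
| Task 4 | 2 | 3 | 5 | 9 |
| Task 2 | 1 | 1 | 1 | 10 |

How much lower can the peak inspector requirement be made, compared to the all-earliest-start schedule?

2

Early-start peak: d1:7  d2:6  d3:5  d4:5  d5:3  d6:3  d7:0  d8:0  d9:0  d10:0 ⇒ 7.
Leveled (Task 1@1, Task 3@5, Task 4@5, Task 2@5): d1:5  d2:5  d3:5  d4:5  d5:5  d6:4  d7:0  d8:0  d9:0  d10:0 ⇒ 5.
Reduction 7 − 5 = 2.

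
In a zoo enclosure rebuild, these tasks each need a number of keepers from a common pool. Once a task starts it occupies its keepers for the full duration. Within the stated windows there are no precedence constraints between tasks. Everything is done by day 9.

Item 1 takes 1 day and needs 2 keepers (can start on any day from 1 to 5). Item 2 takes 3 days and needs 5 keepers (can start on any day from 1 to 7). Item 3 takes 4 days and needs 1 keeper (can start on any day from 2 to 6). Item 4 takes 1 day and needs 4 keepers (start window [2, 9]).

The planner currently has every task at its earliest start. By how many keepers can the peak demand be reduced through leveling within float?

5

Early-start peak: d1:7  d2:10  d3:6  d4:1  d5:1  d6:0  d7:0  d8:0  d9:0 ⇒ 10.
Leveled (Item 1@1, Item 2@2, Item 3@5, Item 4@5): d1:2  d2:5  d3:5  d4:5  d5:5  d6:1  d7:1  d8:1  d9:0 ⇒ 5.
Reduction 10 − 5 = 5.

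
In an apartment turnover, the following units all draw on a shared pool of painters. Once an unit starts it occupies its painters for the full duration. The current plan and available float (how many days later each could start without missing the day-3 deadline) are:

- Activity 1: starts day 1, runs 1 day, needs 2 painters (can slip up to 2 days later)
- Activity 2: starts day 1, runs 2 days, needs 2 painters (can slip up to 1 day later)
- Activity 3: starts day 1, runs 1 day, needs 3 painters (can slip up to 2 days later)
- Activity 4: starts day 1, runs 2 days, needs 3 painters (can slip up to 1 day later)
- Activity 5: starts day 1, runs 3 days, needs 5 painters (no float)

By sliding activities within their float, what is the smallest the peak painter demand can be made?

Early-start (Activity 1@1, Activity 2@1, Activity 3@1, Activity 4@1, Activity 5@1) gives peak 15: d1:15  d2:10  d3:5.
Shift Activity 2→2, Activity 4→2.
Schedule Activity 1@1, Activity 2@2, Activity 3@1, Activity 4@2, Activity 5@1: d1:10  d2:10  d3:10 — peak 10.
Total painter-days = 30 over 3 days ⇒ peak ≥ ⌈30/3⌉ = 10, so 10 is optimal.

10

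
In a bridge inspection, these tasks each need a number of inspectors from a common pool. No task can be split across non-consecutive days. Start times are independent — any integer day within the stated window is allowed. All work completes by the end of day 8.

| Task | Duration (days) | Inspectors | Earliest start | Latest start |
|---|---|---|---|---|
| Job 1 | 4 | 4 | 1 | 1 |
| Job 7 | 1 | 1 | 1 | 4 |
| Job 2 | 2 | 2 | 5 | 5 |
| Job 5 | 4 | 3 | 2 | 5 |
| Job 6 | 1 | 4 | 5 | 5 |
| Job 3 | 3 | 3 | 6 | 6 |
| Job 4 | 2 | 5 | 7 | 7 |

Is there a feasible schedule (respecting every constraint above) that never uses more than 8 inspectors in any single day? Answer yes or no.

no

The minimum achievable peak is 9; 8 < 9, so no feasible schedule stays within the cap.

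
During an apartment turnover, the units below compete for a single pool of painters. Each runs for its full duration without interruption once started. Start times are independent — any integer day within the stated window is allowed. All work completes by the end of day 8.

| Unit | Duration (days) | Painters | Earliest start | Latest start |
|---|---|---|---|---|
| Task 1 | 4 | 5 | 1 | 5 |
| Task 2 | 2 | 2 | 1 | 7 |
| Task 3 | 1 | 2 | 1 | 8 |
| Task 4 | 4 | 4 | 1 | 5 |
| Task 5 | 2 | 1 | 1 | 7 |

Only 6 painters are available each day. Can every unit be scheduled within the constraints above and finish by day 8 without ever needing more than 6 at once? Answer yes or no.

yes

Schedule Task 1@1, Task 2@5, Task 3@7, Task 4@5, Task 5@1: d1:6  d2:6  d3:5  d4:5  d5:6  d6:6  d7:6  d8:4 — peak 6 ≤ 6.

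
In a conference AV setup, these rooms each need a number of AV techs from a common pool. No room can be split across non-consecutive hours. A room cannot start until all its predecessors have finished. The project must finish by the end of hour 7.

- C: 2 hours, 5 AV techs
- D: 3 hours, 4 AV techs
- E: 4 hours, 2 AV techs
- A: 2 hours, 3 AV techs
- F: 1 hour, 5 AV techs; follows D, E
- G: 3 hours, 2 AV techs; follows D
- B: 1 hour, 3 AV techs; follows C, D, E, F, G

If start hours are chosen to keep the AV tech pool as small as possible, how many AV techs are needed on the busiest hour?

9

Early-start (C@1, D@1, E@1, A@1, F@5, G@4, B@7) gives peak 14: h1:14  h2:14  h3:6  h4:4  h5:7  h6:2  h7:3.
Shift C→4, F→6.
Schedule C@4, D@1, E@1, A@1, F@6, G@4, B@7: h1:9  h2:9  h3:6  h4:9  h5:7  h6:7  h7:3 — peak 9.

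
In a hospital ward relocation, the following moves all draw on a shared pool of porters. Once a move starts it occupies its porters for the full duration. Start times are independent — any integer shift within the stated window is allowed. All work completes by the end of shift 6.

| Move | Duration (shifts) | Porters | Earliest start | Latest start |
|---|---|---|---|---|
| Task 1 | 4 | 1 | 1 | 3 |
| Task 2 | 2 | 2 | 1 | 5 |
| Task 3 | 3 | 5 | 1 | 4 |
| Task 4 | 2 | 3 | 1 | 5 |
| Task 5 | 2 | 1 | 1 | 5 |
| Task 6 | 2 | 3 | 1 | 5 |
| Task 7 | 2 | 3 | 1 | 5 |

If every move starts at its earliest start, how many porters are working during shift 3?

6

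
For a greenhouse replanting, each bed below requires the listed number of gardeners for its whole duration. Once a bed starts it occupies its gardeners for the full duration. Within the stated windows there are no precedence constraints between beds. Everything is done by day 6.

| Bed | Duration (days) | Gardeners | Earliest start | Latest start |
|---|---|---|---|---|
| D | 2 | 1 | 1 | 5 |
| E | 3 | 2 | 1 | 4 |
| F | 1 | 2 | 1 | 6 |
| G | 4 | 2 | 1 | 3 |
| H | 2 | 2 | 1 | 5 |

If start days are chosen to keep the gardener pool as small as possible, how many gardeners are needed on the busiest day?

4

Early-start (D@1, E@1, F@1, G@1, H@1) gives peak 9: d1:9  d2:7  d3:4  d4:2  d5:0  d6:0.
Shift F→4, G→3, H→5.
Schedule D@1, E@1, F@4, G@3, H@5: d1:3  d2:3  d3:4  d4:4  d5:4  d6:4 — peak 4.
Total gardener-days = 22 over 6 days ⇒ peak ≥ ⌈22/6⌉ = 4, so 4 is optimal.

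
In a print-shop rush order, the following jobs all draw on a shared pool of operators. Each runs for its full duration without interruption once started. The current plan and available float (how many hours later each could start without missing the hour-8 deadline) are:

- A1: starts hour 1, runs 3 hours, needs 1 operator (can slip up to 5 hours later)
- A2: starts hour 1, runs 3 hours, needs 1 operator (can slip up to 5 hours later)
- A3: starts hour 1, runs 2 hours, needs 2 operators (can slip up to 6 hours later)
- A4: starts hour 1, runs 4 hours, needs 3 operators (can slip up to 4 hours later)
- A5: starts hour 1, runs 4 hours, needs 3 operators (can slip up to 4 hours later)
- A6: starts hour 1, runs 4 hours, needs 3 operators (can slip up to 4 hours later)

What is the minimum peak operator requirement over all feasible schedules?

7

Early-start (A1@1, A2@1, A3@1, A4@1, A5@1, A6@1) gives peak 13: h1:13  h2:13  h3:11  h4:9  h5:0  h6:0  h7:0  h8:0.
Shift A5→4, A6→5.
Schedule A1@1, A2@1, A3@1, A4@1, A5@4, A6@5: h1:7  h2:7  h3:5  h4:6  h5:6  h6:6  h7:6  h8:3 — peak 7.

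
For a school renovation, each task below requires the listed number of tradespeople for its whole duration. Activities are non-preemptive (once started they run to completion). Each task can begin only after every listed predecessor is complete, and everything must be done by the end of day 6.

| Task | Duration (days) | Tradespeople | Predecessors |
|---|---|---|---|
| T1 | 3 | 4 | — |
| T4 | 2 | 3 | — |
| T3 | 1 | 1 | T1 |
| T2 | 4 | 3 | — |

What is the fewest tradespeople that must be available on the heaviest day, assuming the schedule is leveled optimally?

7

Early-start (T1@1, T4@1, T3@4, T2@1) gives peak 10: d1:10  d2:10  d3:7  d4:4  d5:0  d6:0.
Shift T2→3.
Schedule T1@1, T4@1, T3@4, T2@3: d1:7  d2:7  d3:7  d4:4  d5:3  d6:3 — peak 7.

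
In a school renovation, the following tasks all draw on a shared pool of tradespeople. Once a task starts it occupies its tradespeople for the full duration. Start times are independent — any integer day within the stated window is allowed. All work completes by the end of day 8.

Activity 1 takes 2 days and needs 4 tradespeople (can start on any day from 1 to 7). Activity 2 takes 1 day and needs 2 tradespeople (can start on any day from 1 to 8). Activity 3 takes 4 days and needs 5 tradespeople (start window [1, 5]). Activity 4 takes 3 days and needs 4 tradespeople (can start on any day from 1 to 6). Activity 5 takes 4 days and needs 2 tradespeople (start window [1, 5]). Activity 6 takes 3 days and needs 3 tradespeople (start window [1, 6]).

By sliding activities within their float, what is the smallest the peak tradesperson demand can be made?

9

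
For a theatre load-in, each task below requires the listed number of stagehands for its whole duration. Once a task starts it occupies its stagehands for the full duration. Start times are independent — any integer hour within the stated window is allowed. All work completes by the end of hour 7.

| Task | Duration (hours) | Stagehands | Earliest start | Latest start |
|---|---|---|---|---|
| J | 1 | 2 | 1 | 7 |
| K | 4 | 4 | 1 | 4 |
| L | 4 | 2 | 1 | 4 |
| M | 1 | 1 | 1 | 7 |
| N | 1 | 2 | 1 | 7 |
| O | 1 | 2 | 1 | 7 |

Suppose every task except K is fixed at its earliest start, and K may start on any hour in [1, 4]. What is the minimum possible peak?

K@1: h1:13  h2:6  h3:6  h4:6  h5:0  h6:0  h7:0 → peak 13
K@2: h1:9  h2:6  h3:6  h4:6  h5:4  h6:0  h7:0 → peak 9
K@3: h1:9  h2:2  h3:6  h4:6  h5:4  h6:4  h7:0 → peak 9
K@4: h1:9  h2:2  h3:2  h4:6  h5:4  h6:4  h7:4 → peak 9
Best is K@2, peak 9.

9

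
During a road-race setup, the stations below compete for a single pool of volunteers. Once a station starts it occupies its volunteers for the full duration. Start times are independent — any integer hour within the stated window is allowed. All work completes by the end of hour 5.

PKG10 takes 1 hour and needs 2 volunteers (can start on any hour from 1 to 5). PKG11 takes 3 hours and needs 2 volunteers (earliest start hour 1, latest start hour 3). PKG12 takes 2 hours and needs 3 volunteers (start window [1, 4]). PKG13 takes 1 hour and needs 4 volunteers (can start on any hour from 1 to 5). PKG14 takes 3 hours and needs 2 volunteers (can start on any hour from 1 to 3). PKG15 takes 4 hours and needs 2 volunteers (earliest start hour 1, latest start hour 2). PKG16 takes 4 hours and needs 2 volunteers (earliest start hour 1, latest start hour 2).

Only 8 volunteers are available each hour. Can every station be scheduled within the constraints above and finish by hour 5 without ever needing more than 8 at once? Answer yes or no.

no

The minimum achievable peak is 9; 8 < 9, so no feasible schedule stays within the cap.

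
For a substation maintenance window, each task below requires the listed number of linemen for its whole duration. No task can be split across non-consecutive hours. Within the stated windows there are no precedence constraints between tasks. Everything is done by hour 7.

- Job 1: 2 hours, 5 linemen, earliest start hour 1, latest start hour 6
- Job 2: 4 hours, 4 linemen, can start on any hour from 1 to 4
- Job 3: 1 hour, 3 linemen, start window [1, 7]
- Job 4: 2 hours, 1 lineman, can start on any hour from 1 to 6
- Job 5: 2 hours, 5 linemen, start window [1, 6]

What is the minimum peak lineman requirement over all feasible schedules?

Early-start (Job 1@1, Job 2@1, Job 3@1, Job 4@1, Job 5@1) gives peak 18: h1:18  h2:15  h3:4  h4:4  h5:0  h6:0  h7:0.
Shift Job 3→3, Job 4→3, Job 5→5.
Schedule Job 1@1, Job 2@1, Job 3@3, Job 4@3, Job 5@5: h1:9  h2:9  h3:8  h4:5  h5:5  h6:5  h7:0 — peak 9.

9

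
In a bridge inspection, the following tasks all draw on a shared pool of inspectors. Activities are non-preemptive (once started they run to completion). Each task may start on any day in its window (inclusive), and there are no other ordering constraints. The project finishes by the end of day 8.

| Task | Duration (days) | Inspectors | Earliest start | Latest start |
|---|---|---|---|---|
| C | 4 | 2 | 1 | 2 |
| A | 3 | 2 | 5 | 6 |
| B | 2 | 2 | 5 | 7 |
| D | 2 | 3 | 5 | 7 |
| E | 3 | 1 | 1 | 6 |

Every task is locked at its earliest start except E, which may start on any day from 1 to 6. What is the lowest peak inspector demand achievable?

E@1: d1:3  d2:3  d3:3  d4:2  d5:7  d6:7  d7:2  d8:0 → peak 7
E@2: d1:2  d2:3  d3:3  d4:3  d5:7  d6:7  d7:2  d8:0 → peak 7
E@3: d1:2  d2:2  d3:3  d4:3  d5:8  d6:7  d7:2  d8:0 → peak 8
E@4: d1:2  d2:2  d3:2  d4:3  d5:8  d6:8  d7:2  d8:0 → peak 8
E@5: d1:2  d2:2  d3:2  d4:2  d5:8  d6:8  d7:3  d8:0 → peak 8
E@6: d1:2  d2:2  d3:2  d4:2  d5:7  d6:8  d7:3  d8:1 → peak 8
Best is E@1, peak 7.

7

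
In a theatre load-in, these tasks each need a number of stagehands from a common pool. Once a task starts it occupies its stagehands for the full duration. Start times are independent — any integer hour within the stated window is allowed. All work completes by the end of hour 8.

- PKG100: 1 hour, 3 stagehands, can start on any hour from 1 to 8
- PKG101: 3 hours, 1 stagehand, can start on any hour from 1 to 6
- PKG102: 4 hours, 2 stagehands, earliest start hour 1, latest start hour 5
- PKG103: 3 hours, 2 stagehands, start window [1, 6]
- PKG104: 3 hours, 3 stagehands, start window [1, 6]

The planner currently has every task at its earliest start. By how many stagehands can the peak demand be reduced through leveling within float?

Early-start peak: h1:11  h2:8  h3:8  h4:2  h5:0  h6:0  h7:0  h8:0 ⇒ 11.
Leveled (PKG100@1, PKG101@1, PKG102@5, PKG103@5, PKG104@2): h1:4  h2:4  h3:4  h4:3  h5:4  h6:4  h7:4  h8:2 ⇒ 4.
Reduction 11 − 4 = 7.

7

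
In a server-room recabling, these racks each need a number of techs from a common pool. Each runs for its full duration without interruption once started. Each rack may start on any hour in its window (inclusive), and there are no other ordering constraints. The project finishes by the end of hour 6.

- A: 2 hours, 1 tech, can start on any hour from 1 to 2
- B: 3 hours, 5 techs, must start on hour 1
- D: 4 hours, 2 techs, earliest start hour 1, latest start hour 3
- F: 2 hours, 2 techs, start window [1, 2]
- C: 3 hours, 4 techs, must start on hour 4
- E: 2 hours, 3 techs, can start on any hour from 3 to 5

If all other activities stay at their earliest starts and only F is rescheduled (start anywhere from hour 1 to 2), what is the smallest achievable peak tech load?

F@1: h1:10  h2:10  h3:10  h4:9  h5:4  h6:4 → peak 10
F@2: h1:8  h2:10  h3:12  h4:9  h5:4  h6:4 → peak 12
Best is F@1, peak 10.

10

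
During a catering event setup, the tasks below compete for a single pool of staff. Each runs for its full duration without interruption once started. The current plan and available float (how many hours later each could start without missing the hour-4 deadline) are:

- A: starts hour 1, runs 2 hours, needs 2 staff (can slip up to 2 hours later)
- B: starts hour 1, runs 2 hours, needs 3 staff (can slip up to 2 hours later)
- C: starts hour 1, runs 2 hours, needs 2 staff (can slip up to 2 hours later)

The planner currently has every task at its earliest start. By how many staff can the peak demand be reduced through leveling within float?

3

Early-start peak: h1:7  h2:7  h3:0  h4:0 ⇒ 7.
Leveled (A@1, B@3, C@1): h1:4  h2:4  h3:3  h4:3 ⇒ 4.
Reduction 7 − 4 = 3.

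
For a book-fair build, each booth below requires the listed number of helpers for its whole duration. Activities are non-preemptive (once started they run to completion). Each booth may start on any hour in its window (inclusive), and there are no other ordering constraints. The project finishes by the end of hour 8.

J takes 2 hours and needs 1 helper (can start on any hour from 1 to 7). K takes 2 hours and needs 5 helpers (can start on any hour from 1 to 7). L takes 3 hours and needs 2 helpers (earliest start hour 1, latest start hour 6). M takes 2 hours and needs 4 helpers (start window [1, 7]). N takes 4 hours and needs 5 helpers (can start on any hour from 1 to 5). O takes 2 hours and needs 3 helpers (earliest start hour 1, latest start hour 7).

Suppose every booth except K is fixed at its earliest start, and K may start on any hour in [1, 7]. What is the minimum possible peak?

K@1: h1:20  h2:20  h3:7  h4:5  h5:0  h6:0  h7:0  h8:0 → peak 20
K@2: h1:15  h2:20  h3:12  h4:5  h5:0  h6:0  h7:0  h8:0 → peak 20
K@3: h1:15  h2:15  h3:12  h4:10  h5:0  h6:0  h7:0  h8:0 → peak 15
K@4: h1:15  h2:15  h3:7  h4:10  h5:5  h6:0  h7:0  h8:0 → peak 15
K@5: h1:15  h2:15  h3:7  h4:5  h5:5  h6:5  h7:0  h8:0 → peak 15
K@6: h1:15  h2:15  h3:7  h4:5  h5:0  h6:5  h7:5  h8:0 → peak 15
K@7: h1:15  h2:15  h3:7  h4:5  h5:0  h6:0  h7:5  h8:5 → peak 15
Best is K@3, peak 15.

15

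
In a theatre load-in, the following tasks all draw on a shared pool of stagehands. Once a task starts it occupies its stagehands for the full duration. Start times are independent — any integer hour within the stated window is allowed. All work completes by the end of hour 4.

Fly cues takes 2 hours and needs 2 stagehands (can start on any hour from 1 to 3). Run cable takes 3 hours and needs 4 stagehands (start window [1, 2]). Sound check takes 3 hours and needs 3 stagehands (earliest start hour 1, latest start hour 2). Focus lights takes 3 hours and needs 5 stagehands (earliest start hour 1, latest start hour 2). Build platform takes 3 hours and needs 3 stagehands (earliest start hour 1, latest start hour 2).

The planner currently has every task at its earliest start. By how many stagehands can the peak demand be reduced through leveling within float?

Early-start peak: h1:17  h2:17  h3:15  h4:0 ⇒ 17.
Leveled (Fly cues@1, Run cable@1, Sound check@1, Focus lights@1, Build platform@1): h1:17  h2:17  h3:15  h4:0 ⇒ 17.
Reduction 17 − 17 = 0.

0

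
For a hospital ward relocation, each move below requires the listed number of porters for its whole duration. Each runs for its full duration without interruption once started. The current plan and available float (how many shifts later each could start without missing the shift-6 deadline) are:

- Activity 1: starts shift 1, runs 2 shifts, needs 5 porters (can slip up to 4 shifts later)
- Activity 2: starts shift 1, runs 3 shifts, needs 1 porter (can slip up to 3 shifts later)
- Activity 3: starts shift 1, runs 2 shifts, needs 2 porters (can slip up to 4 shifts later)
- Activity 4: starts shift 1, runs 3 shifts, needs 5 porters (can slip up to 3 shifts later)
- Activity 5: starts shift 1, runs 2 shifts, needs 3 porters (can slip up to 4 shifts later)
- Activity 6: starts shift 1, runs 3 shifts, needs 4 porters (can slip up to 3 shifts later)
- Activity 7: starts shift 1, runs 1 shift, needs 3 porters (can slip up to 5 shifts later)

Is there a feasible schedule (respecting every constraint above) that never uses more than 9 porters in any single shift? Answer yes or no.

Schedule Activity 1@1, Activity 2@4, Activity 3@3, Activity 4@4, Activity 5@5, Activity 6@1, Activity 7@3: s1:9  s2:9  s3:9  s4:8  s5:9  s6:9 — peak 9 ≤ 9.

yes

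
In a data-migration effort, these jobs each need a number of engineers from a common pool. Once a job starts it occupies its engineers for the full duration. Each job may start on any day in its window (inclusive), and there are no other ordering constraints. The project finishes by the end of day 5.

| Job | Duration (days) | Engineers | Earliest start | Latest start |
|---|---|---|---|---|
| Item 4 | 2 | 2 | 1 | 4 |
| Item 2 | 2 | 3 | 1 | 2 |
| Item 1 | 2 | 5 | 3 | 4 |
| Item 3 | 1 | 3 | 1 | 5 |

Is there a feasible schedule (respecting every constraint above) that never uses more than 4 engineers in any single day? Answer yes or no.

no

Total engineer-days = 23; over 5 days the average is 23/5 > 4, so some day must exceed 4.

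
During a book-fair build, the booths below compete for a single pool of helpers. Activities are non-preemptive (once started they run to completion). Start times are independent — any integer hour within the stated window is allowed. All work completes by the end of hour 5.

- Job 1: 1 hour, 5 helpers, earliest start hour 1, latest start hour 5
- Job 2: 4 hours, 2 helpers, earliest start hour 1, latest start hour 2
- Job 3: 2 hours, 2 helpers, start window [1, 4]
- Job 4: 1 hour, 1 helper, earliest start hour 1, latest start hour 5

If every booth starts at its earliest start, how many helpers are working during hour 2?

At early start, hour 2 has: Job 2, Job 3.
Demand: 2 + 2 = 4.

4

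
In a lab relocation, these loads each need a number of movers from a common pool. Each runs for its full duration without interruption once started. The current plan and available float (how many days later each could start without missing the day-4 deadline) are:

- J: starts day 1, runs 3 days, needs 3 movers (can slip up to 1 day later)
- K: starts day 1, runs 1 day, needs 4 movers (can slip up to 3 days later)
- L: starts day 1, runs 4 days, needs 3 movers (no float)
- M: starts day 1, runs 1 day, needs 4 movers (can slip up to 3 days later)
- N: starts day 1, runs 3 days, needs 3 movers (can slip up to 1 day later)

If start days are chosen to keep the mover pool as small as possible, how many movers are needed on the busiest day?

10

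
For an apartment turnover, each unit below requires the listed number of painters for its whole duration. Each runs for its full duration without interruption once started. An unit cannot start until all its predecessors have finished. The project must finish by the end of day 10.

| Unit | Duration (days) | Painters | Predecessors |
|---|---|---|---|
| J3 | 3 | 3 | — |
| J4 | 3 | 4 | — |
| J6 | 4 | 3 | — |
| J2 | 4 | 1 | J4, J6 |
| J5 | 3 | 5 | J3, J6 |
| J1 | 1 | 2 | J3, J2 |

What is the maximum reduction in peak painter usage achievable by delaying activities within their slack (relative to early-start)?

3

Early-start peak: d1:10  d2:10  d3:10  d4:3  d5:6  d6:6  d7:6  d8:1  d9:2  d10:0 ⇒ 10.
Leveled (J3@4, J4@1, J6@1, J2@5, J5@7, J1@9): d1:7  d2:7  d3:7  d4:6  d5:4  d6:4  d7:6  d8:6  d9:7  d10:0 ⇒ 7.
Reduction 10 − 7 = 3.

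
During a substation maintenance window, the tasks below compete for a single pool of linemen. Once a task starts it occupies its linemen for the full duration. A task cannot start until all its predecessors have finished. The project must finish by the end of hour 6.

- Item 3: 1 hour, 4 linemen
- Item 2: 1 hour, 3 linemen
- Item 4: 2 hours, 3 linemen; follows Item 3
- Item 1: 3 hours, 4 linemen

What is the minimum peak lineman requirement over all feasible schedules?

Early-start (Item 3@1, Item 2@1, Item 4@2, Item 1@1) gives peak 11: h1:11  h2:7  h3:7  h4:0  h5:0  h6:0.
Shift Item 2→2, Item 1→4.
Schedule Item 3@1, Item 2@2, Item 4@2, Item 1@4: h1:4  h2:6  h3:3  h4:4  h5:4  h6:4 — peak 6.

6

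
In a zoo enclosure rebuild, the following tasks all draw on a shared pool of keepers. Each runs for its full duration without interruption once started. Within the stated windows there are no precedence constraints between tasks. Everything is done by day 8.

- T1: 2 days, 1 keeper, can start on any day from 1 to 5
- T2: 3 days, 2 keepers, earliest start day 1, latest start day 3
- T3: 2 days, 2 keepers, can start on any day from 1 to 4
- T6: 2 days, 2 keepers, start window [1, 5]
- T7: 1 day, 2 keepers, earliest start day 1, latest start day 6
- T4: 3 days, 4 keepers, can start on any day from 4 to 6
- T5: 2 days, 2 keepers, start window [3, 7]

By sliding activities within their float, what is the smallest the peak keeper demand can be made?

Early-start (T1@1, T2@1, T3@1, T6@1, T7@1, T4@4, T5@3) gives peak 9: d1:9  d2:7  d3:4  d4:6  d5:4  d6:4  d7:0  d8:0.
Shift T6→3, T7→5, T4→6, T5→4.
Schedule T1@1, T2@1, T3@1, T6@3, T7@5, T4@6, T5@4: d1:5  d2:5  d3:4  d4:4  d5:4  d6:4  d7:4  d8:4 — peak 5.
Total keeper-days = 34 over 8 days ⇒ peak ≥ ⌈34/8⌉ = 5, so 5 is optimal.

5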